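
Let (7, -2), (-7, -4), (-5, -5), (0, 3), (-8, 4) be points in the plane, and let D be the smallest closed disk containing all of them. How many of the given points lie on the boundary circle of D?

The minimum enclosing circle is determined by three boundary points: (7, -2), (-7, -4), (-8, 4).
Their circumcentre is (-21/38, 33/38) with r² = 47125/722.
The farthest remaining point (-5, -5) is at distance² 39145/722 ≤ 47125/722.
The points at distance exactly r from the centre are (7, -2), (-7, -4), (-8, 4) — 3 points.

3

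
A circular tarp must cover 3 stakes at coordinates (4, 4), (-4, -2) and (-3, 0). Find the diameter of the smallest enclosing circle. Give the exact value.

Call the three points A, B, C in the order given.
Side lengths²: AB² = 100, AC² = 65, BC² = 5.
Since AB² = 100 ≥ 65 + 5 = 70, the angle opposite AB is not acute, so the smallest enclosing circle has AB as diameter.
Centre = midpoint of AB = (0, 1), r² = 100/4 = 25.
Diameter = 2r = 2√25 = 10.

10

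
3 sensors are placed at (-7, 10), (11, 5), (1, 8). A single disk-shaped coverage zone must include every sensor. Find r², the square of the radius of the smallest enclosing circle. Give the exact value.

Call the three points A, B, C in the order given.
Side lengths²: AB² = 349, AC² = 68, BC² = 109.
Since AB² = 349 ≥ 109 + 68 = 177, the angle opposite AB is not acute, so the smallest enclosing circle has AB as diameter.
Centre = midpoint of AB = (2, 7.5), r² = 349/4 = 87.25.

87.25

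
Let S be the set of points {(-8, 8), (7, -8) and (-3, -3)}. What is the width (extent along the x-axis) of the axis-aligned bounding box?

max x = 7, min x = -8, so width = 15.

15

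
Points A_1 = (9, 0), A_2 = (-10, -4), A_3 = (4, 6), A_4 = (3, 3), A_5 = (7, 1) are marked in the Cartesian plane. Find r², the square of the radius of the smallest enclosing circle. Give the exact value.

By Welzl's lemma the MEC is supported by two points (diametrically opposite) or three points (on a circumcircle).
The farthest pair is A_1–A_2 with squared distance 377. The circle on this segment as diameter has centre (-0.5, -2) and r² = 377/4 = 94.25.
Check A_3: distance² to centre = 84.25 ≤ 94.25, so it lies inside.
All remaining points lie in this disk, and no smaller disk contains both endpoints, so this is the minimum enclosing circle.

94.25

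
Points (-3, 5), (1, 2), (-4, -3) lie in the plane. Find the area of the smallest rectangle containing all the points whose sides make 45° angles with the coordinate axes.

35

In coordinates u = x + y, v = x − y the rectangle is axis-aligned; the map (x,y)→(u,v) scales areas by 2.
u-values: 2, 3, -7; range = 3 − (-7) = 10.
v-values: -8, -1, -1; range = -1 − (-8) = 7.
Area = (10 × 7) / 2 = 35.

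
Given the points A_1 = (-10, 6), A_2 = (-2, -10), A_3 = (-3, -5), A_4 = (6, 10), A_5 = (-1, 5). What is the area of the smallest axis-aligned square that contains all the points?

The bounding box has width 16 and height 20.
An axis-aligned square enclosing the set must have side ≥ max(width, height).
So the minimum side is max(16, 20) = 20.
Area = 20² = 400.

400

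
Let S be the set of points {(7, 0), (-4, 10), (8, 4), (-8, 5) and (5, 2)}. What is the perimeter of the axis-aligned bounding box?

52

Width = max x − min x = 8 − (-8) = 16.
Height = max y − min y = 10 − 0 = 10.
Perimeter = 2(16 + 10) = 52.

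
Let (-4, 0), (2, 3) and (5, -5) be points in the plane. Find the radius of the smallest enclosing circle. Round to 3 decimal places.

5.176

Call the three points A, B, C in the order given.
Side lengths²: AB² = 45, AC² = 106, BC² = 73.
Since AC² = 106 < 73 + 45 = 118, the triangle is acute, so the smallest enclosing circle is the circumcircle.
Circumcentre = (29/38, -77/38), r² = 19345/722.
r = √(19345/722) ≈ 5.176.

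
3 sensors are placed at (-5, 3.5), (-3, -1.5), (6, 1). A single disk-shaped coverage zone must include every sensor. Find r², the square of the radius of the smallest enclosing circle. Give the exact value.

Call the three points A, B, C in the order given.
Side lengths²: AB² = 29, AC² = 127.25, BC² = 87.25.
Since AC² = 127.25 ≥ 87.25 + 29 = 116.25, the angle opposite AC is not acute, so the smallest enclosing circle has AC as diameter.
Centre = midpoint of AC = (0.5, 2.25), r² = 127.25/4 = 31.8125.

31.8125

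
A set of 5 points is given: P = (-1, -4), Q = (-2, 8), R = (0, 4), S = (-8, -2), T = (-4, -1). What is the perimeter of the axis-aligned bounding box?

40

Width = max x − min x = 0 − (-8) = 8.
Height = max y − min y = 8 − (-4) = 12.
Perimeter = 2(8 + 12) = 40.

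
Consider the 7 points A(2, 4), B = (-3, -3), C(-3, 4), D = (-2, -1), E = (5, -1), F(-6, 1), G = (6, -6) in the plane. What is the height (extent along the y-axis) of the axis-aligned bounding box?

10

max y = 4, min y = -6, so height = 10.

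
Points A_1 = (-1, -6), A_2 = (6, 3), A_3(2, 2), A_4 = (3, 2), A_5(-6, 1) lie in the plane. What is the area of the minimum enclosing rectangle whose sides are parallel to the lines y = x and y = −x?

In coordinates u = x + y, v = x − y the rectangle is axis-aligned; the map (x,y)→(u,v) scales areas by 2.
u-values: -7, 9, 4, 5, -5; range = 9 − (-7) = 16.
v-values: 5, 3, 0, 1, -7; range = 5 − (-7) = 12.
Area = (16 × 12) / 2 = 96.

96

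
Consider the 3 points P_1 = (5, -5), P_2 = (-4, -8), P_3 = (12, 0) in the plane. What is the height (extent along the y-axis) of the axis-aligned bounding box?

max y = 0, min y = -8, so height = 8.

8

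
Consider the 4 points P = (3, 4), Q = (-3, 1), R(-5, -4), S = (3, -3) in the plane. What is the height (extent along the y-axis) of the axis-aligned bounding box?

8

max y = 4, min y = -4, so height = 8.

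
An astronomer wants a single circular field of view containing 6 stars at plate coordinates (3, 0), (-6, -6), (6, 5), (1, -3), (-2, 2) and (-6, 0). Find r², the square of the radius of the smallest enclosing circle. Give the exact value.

66.25

The minimum enclosing circle of a finite set is fixed by two of the points (as a diameter) or three (as a circumcircle).
The farthest pair is (-6, -6)–(6, 5) with squared distance 265. The circle on this segment as diameter has centre (0, -0.5) and r² = 265/4 = 66.25.
Check (3, 0): distance² to centre = 9.25 ≤ 66.25, so it lies inside.
All remaining points lie in this disk, and no smaller disk contains both endpoints, so this is the minimum enclosing circle.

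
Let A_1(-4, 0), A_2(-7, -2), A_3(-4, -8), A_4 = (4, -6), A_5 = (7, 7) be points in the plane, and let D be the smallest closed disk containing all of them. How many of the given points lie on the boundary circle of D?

2

A smallest enclosing disk is always determined by at most three of the input points on its boundary.
The farthest pair is A_3–A_5 with squared distance 346. The circle on this segment as diameter has centre (1.5, -0.5) and r² = 346/4 = 86.5.
Check A_1: distance² to centre = 30.5 ≤ 86.5, so it lies inside.
All remaining points lie in this disk, and no smaller disk contains both endpoints, so this is the minimum enclosing circle.
The points at distance exactly r from the centre are A_3, A_5 — 2 points.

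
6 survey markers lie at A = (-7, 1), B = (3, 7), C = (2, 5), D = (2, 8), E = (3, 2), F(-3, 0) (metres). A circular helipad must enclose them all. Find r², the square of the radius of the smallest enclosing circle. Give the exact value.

34

A smallest enclosing disk is always determined by at most three of the input points on its boundary.
The farthest pair is A–B with squared distance 136. The circle on this segment as diameter has centre (-2, 4) and r² = 136/4 = 34.
Check C: distance² to centre = 17 ≤ 34, so it lies inside.
All remaining points lie in this disk, and no smaller disk contains both endpoints, so this is the minimum enclosing circle.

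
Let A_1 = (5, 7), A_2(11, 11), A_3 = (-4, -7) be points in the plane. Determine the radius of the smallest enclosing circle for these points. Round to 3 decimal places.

Side lengths²: A_1A_2² = 52, A_1A_3² = 277, A_2A_3² = 549.
Since A_2A_3² = 549 ≥ 277 + 52 = 329, the angle opposite A_2A_3 is not acute, so the smallest enclosing circle has A_2A_3 as diameter.
Centre = midpoint of A_2A_3 = (3.5, 2), r² = 549/4 = 137.25.
r = √(137.25) ≈ 11.715.

11.715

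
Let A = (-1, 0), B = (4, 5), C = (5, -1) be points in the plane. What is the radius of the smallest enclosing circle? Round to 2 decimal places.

3.74

Side lengths²: AB² = 50, AC² = 37, BC² = 37.
Since AB² = 50 < 37 + 37 = 74, the triangle is acute, so the smallest enclosing circle is the circumcircle.
Circumcentre = (33/14, 23/14), r² = 1369/98.
r = √(1369/98) ≈ 3.74.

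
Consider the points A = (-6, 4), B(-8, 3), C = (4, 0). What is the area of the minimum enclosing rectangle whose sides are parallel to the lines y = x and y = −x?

67.5

In coordinates u = x + y, v = x − y the rectangle is axis-aligned; the map (x,y)→(u,v) scales areas by 2.
u-values: -2, -5, 4; range = 4 − (-5) = 9.
v-values: -10, -11, 4; range = 4 − (-11) = 15.
Area = (9 × 15) / 2 = 67.5.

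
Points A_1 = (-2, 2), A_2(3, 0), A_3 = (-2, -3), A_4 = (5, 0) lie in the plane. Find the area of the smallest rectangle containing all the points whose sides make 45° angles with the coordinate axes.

45

In coordinates u = x + y, v = x − y the rectangle is axis-aligned; the map (x,y)→(u,v) scales areas by 2.
u-values: 0, 3, -5, 5; range = 5 − (-5) = 10.
v-values: -4, 3, 1, 5; range = 5 − (-4) = 9.
Area = (10 × 9) / 2 = 45.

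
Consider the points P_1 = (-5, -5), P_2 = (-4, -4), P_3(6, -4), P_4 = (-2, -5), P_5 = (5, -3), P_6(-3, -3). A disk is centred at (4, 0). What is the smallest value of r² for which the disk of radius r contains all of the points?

106

The required radius is the distance from (4, 0) to the farthest point.
Squared distances: 106, 80, 20, 61, 10, 58.
Maximum is 106, attained at P_1.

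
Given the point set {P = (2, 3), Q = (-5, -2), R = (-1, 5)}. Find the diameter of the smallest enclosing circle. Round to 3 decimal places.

8.623

Side lengths²: PQ² = 74, PR² = 13, QR² = 65.
Since PQ² = 74 < 65 + 13 = 78, the triangle is acute, so the smallest enclosing circle is the circumcircle.
Circumcentre = (-97/58, 43/58), r² = 31265/1682.
Diameter = 2r = 2√(31265/1682) ≈ 8.623.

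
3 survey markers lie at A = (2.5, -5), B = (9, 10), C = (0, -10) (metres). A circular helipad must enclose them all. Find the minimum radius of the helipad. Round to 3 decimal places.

Side lengths²: AB² = 267.25, AC² = 31.25, BC² = 481.
Since BC² = 481 ≥ 267.25 + 31.25 = 298.5, the angle opposite BC is not acute, so the smallest enclosing circle has BC as diameter.
Centre = midpoint of BC = (4.5, 0), r² = 481/4 = 120.25.
r = √(120.25) ≈ 10.966.

10.966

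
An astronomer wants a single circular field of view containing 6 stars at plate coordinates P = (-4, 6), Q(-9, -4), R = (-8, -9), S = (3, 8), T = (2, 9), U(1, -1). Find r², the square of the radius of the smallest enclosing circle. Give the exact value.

106

The minimum enclosing circle of a finite set is fixed by two of the points (as a diameter) or three (as a circumcircle).
The farthest pair is R–T with squared distance 424. The circle on this segment as diameter has centre (-3, 0) and r² = 424/4 = 106.
Check P: distance² to centre = 37 ≤ 106, so it lies inside.
All remaining points lie in this disk, and no smaller disk contains both endpoints, so this is the minimum enclosing circle.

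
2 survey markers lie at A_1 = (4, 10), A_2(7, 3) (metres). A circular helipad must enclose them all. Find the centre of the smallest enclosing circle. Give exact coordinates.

The smallest circle enclosing two points has them as diameter endpoints.
Centre = midpoint = (5.5, 6.5); r² = |A_1A_2|²/4 = 58/4 = 14.5.
Centre = (5.5, 6.5).

(5.5, 6.5)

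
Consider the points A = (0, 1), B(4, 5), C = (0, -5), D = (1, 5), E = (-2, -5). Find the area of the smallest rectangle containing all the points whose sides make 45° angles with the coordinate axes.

72

In coordinates u = x + y, v = x − y the rectangle is axis-aligned; the map (x,y)→(u,v) scales areas by 2.
u-values: 1, 9, -5, 6, -7; range = 9 − (-7) = 16.
v-values: -1, -1, 5, -4, 3; range = 5 − (-4) = 9.
Area = (16 × 9) / 2 = 72.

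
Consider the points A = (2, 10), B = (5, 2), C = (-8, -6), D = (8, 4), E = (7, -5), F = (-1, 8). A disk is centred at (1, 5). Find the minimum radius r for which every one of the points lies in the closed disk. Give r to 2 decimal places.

The required radius is the distance from (1, 5) to the farthest point.
Squared distances: 26, 25, 202, 50, 136, 13.
Maximum is 202, attained at C.
r = √202 ≈ 14.21.

14.21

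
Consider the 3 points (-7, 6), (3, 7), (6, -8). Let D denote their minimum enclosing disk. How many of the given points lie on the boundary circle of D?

2

Call the three points A, B, C in the order given.
Side lengths²: AB² = 101, AC² = 365, BC² = 234.
Since AC² = 365 ≥ 234 + 101 = 335, the angle opposite AC is not acute, so the smallest enclosing circle has AC as diameter.
Centre = midpoint of AC = (-0.5, -1), r² = 365/4 = 91.25.
The points at distance exactly r from the centre are (-7, 6), (6, -8) — 2 points.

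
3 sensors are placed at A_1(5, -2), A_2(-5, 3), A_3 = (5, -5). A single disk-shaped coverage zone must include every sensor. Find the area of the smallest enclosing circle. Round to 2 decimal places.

Side lengths²: A_1A_2² = 125, A_1A_3² = 9, A_2A_3² = 164.
Since A_2A_3² = 164 ≥ 125 + 9 = 134, the angle opposite A_2A_3 is not acute, so the smallest enclosing circle has A_2A_3 as diameter.
Centre = midpoint of A_2A_3 = (0, -1), r² = 164/4 = 41.
Area = π·r² = π·41 ≈ 128.81.

128.81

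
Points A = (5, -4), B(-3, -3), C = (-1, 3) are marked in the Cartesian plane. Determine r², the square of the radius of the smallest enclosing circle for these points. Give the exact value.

22.1

Side lengths²: AB² = 65, AC² = 85, BC² = 40.
Since AC² = 85 < 65 + 40 = 105, the triangle is acute, so the smallest enclosing circle is the circumcircle.
Circumcentre = (1.3, -1.1), r² = 22.1.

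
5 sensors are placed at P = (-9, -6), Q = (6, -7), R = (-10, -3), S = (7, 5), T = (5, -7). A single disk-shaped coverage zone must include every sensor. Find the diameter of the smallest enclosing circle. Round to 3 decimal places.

The minimum enclosing circle of a finite set is fixed by two of the points (as a diameter) or three (as a circumcircle).
The farthest pair is P–S with squared distance 377. The circle on this segment as diameter has centre (-1, -0.5) and r² = 377/4 = 94.25.
Check Q: distance² to centre = 91.25 ≤ 94.25, so it lies inside.
All remaining points lie in this disk, and no smaller disk contains both endpoints, so this is the minimum enclosing circle.
Diameter = 2r = 2√(94.25) ≈ 19.416.

19.416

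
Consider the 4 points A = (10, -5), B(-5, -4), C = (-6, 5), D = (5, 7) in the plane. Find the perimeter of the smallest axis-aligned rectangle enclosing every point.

56

Width = max x − min x = 10 − (-6) = 16.
Height = max y − min y = 7 − (-5) = 12.
Perimeter = 2(16 + 12) = 56.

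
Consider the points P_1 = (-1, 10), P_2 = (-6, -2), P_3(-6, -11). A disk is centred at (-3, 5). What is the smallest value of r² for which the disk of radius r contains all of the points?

265

The required radius is the distance from (-3, 5) to the farthest point.
Squared distances: 29, 58, 265.
Maximum is 265, attained at P_3.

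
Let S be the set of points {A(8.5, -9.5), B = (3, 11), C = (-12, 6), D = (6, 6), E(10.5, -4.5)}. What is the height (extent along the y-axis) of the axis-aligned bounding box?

20.5

max y = 11, min y = -9.5, so height = 20.5.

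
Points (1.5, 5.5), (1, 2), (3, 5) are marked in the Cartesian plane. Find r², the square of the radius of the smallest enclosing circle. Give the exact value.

Call the three points A, B, C in the order given.
Side lengths²: AB² = 12.5, AC² = 2.5, BC² = 13.
Since BC² = 13 < 12.5 + 2.5 = 15, the triangle is acute, so the smallest enclosing circle is the circumcircle.
Circumcentre = (19/11, 81/22), r² = 1625/484.

1625/484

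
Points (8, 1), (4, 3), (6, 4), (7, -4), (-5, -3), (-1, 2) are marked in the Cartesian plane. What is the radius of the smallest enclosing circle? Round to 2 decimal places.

The minimum enclosing circle of a finite set is fixed by two of the points (as a diameter) or three (as a circumcircle).
The farthest pair is (8, 1)–(-5, -3) with squared distance 185. The circle on this segment as diameter has centre (1.5, -1) and r² = 185/4 = 46.25.
Check (4, 3): distance² to centre = 22.25 ≤ 46.25, so it lies inside.
All remaining points lie in this disk, and no smaller disk contains both endpoints, so this is the minimum enclosing circle.
r = √(46.25) ≈ 6.80.

6.80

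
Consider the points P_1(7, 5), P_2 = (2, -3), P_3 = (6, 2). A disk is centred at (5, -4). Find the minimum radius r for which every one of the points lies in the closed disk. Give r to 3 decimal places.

9.220

The required radius is the distance from (5, -4) to the farthest point.
Squared distances: 85, 10, 37.
Maximum is 85, attained at P_1.
r = √85 ≈ 9.220.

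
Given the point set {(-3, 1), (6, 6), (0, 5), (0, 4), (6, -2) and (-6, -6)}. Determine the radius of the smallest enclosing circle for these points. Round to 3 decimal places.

8.485

By Welzl's lemma the MEC is supported by two points (diametrically opposite) or three points (on a circumcircle).
The farthest pair is (6, 6)–(-6, -6) with squared distance 288. The circle on this segment as diameter has centre (0, 0) and r² = 288/4 = 72.
Check (-3, 1): distance² to centre = 10 ≤ 72, so it lies inside.
All remaining points lie in this disk, and no smaller disk contains both endpoints, so this is the minimum enclosing circle.
r = √72 ≈ 8.485.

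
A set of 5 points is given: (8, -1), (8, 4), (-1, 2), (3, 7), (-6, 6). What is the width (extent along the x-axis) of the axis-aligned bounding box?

max x = 8, min x = -6, so width = 14.

14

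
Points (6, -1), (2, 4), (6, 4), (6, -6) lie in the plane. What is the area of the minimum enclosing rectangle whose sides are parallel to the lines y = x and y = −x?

70

In coordinates u = x + y, v = x − y the rectangle is axis-aligned; the map (x,y)→(u,v) scales areas by 2.
u-values: 5, 6, 10, 0; range = 10 − 0 = 10.
v-values: 7, -2, 2, 12; range = 12 − (-2) = 14.
Area = (10 × 14) / 2 = 70.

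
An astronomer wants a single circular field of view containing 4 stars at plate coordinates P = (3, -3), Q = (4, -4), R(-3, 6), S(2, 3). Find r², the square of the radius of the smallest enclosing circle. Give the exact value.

37.25

The minimum enclosing circle of a finite set is fixed by two of the points (as a diameter) or three (as a circumcircle).
The farthest pair is Q–R with squared distance 149. The circle on this segment as diameter has centre (0.5, 1) and r² = 149/4 = 37.25.
Check P: distance² to centre = 22.25 ≤ 37.25, so it lies inside.
All remaining points lie in this disk, and no smaller disk contains both endpoints, so this is the minimum enclosing circle.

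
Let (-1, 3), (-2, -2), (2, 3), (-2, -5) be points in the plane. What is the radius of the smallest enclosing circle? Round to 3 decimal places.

The farthest pair is (2, 3)–(-2, -5) with squared distance 80. The circle on this segment as diameter has centre (0, -1) and r² = 80/4 = 20.
Check (-1, 3): distance² to centre = 17 ≤ 20, so it lies inside.
All remaining points lie in this disk, and no smaller disk contains both endpoints, so this is the minimum enclosing circle.
r = √20 ≈ 4.472.

4.472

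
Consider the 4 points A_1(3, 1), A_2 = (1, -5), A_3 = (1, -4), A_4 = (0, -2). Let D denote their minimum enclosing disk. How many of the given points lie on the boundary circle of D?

2

The farthest pair is A_1–A_2 with squared distance 40. The circle on this segment as diameter has centre (2, -2) and r² = 40/4 = 10.
Check A_3: distance² to centre = 5 ≤ 10, so it lies inside.
All remaining points lie in this disk, and no smaller disk contains both endpoints, so this is the minimum enclosing circle.
The points at distance exactly r from the centre are A_1, A_2 — 2 points.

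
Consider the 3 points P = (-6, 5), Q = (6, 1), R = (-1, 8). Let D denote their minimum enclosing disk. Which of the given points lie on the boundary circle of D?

Side lengths²: PQ² = 160, PR² = 34, QR² = 98.
Since PQ² = 160 ≥ 98 + 34 = 132, the angle opposite PQ is not acute, so the smallest enclosing circle has PQ as diameter.
Centre = midpoint of PQ = (0, 3), r² = 160/4 = 40.
The points at distance exactly r from the centre are P, Q — 2 points.

P, Q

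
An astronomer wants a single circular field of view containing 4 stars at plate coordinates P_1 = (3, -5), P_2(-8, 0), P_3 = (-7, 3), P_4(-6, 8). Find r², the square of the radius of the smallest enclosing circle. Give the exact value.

By Welzl's lemma the MEC is supported by two points (diametrically opposite) or three points (on a circumcircle).
The farthest pair is P_1–P_4 with squared distance 250. The circle on this segment as diameter has centre (-1.5, 1.5) and r² = 250/4 = 62.5.
Check P_2: distance² to centre = 44.5 ≤ 62.5, so it lies inside.
All remaining points lie in this disk, and no smaller disk contains both endpoints, so this is the minimum enclosing circle.

62.5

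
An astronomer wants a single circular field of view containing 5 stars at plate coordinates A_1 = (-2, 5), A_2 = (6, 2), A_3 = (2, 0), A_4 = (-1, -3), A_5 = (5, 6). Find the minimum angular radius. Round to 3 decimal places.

5.408

The minimum enclosing circle of a finite set is fixed by two of the points (as a diameter) or three (as a circumcircle).
The farthest pair is A_4–A_5 with squared distance 117. The circle on this segment as diameter has centre (2, 1.5) and r² = 117/4 = 29.25.
Check A_1: distance² to centre = 28.25 ≤ 29.25, so it lies inside.
All remaining points lie in this disk, and no smaller disk contains both endpoints, so this is the minimum enclosing circle.
r = √(29.25) ≈ 5.408.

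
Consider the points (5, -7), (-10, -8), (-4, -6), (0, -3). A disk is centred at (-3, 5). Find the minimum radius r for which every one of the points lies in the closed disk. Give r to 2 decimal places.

The required radius is the distance from (-3, 5) to the farthest point.
Squared distances: 208, 218, 122, 73.
Maximum is 218, attained at (-10, -8).
r = √218 ≈ 14.76.

14.76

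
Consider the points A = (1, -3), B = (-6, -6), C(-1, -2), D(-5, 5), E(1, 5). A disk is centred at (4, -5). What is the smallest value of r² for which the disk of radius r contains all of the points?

181

The required radius is the distance from (4, -5) to the farthest point.
Squared distances: 13, 101, 34, 181, 109.
Maximum is 181, attained at D.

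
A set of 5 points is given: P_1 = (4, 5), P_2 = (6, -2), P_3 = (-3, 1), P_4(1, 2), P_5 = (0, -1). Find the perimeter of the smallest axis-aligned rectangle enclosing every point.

32

Width = max x − min x = 6 − (-3) = 9.
Height = max y − min y = 5 − (-2) = 7.
Perimeter = 2(9 + 7) = 32.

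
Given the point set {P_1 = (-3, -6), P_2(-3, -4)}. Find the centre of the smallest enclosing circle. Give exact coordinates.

The smallest circle enclosing two points has them as diameter endpoints.
Centre = midpoint = (-3, -5); r² = |P_1P_2|²/4 = 4/4 = 1.
Centre = (-3, -5).

(-3, -5)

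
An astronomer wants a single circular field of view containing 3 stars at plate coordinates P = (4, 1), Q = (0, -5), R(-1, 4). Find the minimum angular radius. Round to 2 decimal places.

Side lengths²: PQ² = 52, PR² = 34, QR² = 82.
Since QR² = 82 < 52 + 34 = 86, the triangle is acute, so the smallest enclosing circle is the circumcircle.
Circumcentre = (-2/7, -10/21), r² = 9061/441.
r = √(9061/441) ≈ 4.53.

4.53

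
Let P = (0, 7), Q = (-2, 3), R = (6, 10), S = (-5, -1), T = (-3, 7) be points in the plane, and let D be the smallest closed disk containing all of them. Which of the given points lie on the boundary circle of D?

R, S

The minimum enclosing circle of a finite set is fixed by two of the points (as a diameter) or three (as a circumcircle).
The farthest pair is R–S with squared distance 242. The circle on this segment as diameter has centre (0.5, 4.5) and r² = 242/4 = 60.5.
Check P: distance² to centre = 6.5 ≤ 60.5, so it lies inside.
All remaining points lie in this disk, and no smaller disk contains both endpoints, so this is the minimum enclosing circle.
The points at distance exactly r from the centre are R, S — 2 points.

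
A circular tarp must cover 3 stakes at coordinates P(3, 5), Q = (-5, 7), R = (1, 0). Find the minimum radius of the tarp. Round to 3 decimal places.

Side lengths²: PQ² = 68, PR² = 29, QR² = 85.
Since QR² = 85 < 68 + 29 = 97, the triangle is acute, so the smallest enclosing circle is the circumcircle.
Circumcentre = (-67/44, 43/11), r² = 41905/1936.
r = √(41905/1936) ≈ 4.652.

4.652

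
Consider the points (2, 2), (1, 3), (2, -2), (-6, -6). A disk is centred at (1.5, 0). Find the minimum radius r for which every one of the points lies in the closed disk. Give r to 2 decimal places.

The required radius is the distance from (1.5, 0) to the farthest point.
Squared distances: 4.25, 9.25, 4.25, 92.25.
Maximum is 92.25, attained at (-6, -6).
r = √(92.25) ≈ 9.60.

9.60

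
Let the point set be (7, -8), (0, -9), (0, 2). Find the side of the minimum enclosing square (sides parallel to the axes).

11

The bounding box has width 7 and height 11.
An axis-aligned square enclosing the set must have side ≥ max(width, height).
So the minimum side is max(7, 11) = 11.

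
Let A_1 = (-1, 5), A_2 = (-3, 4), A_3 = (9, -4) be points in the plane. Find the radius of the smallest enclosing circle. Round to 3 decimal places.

Side lengths²: A_1A_2² = 5, A_1A_3² = 181, A_2A_3² = 208.
Since A_2A_3² = 208 ≥ 181 + 5 = 186, the angle opposite A_2A_3 is not acute, so the smallest enclosing circle has A_2A_3 as diameter.
Centre = midpoint of A_2A_3 = (3, 0), r² = 208/4 = 52.
r = √52 ≈ 7.211.

7.211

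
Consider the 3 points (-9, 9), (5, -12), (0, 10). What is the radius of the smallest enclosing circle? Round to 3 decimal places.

12.619

Call the three points A, B, C in the order given.
Side lengths²: AB² = 637, AC² = 82, BC² = 509.
Since AB² = 637 ≥ 509 + 82 = 591, the angle opposite AB is not acute, so the smallest enclosing circle has AB as diameter.
Centre = midpoint of AB = (-2, -1.5), r² = 637/4 = 159.25.
r = √(159.25) ≈ 12.619.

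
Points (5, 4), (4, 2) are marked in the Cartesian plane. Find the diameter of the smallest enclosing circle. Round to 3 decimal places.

The smallest circle enclosing two points has them as diameter endpoints.
Centre = midpoint = (4.5, 3); r² = |(5, 4)−(4, 2)|²/4 = 5/4 = 1.25.
Diameter = 2r = 2√(1.25) ≈ 2.236.

2.236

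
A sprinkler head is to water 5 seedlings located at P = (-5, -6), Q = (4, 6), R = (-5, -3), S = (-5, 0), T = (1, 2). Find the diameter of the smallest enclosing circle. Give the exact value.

By Welzl's lemma the MEC is supported by two points (diametrically opposite) or three points (on a circumcircle).
The farthest pair is P–Q with squared distance 225. The circle on this segment as diameter has centre (-0.5, 0) and r² = 225/4 = 56.25.
Check R: distance² to centre = 29.25 ≤ 56.25, so it lies inside.
All remaining points lie in this disk, and no smaller disk contains both endpoints, so this is the minimum enclosing circle.
Diameter = 2r = 2√(56.25) = 15.

15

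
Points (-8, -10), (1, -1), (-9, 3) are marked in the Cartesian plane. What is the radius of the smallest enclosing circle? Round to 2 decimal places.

7.09

Call the three points A, B, C in the order given.
Side lengths²: AB² = 162, AC² = 170, BC² = 116.
Since AC² = 170 < 162 + 116 = 278, the triangle is acute, so the smallest enclosing circle is the circumcircle.
Circumcentre = (-40/7, -23/7), r² = 2465/49.
r = √(2465/49) ≈ 7.09.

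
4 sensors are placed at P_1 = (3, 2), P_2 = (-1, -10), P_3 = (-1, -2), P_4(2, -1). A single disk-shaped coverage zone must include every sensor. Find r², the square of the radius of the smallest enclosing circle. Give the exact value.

The farthest pair is P_1–P_2 with squared distance 160. The circle on this segment as diameter has centre (1, -4) and r² = 160/4 = 40.
Check P_3: distance² to centre = 8 ≤ 40, so it lies inside.
All remaining points lie in this disk, and no smaller disk contains both endpoints, so this is the minimum enclosing circle.

40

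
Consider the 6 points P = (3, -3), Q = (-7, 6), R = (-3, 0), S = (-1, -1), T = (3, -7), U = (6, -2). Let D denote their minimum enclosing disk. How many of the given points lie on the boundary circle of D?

2

By Welzl's lemma the MEC is supported by two points (diametrically opposite) or three points (on a circumcircle).
The farthest pair is Q–T with squared distance 269. The circle on this segment as diameter has centre (-2, -0.5) and r² = 269/4 = 67.25.
Check P: distance² to centre = 31.25 ≤ 67.25, so it lies inside.
All remaining points lie in this disk, and no smaller disk contains both endpoints, so this is the minimum enclosing circle.
The points at distance exactly r from the centre are Q, T — 2 points.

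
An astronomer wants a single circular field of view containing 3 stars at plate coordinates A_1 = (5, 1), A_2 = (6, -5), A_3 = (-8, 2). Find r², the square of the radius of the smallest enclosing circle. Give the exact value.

61.25

Side lengths²: A_1A_2² = 37, A_1A_3² = 170, A_2A_3² = 245.
Since A_2A_3² = 245 ≥ 170 + 37 = 207, the angle opposite A_2A_3 is not acute, so the smallest enclosing circle has A_2A_3 as diameter.
Centre = midpoint of A_2A_3 = (-1, -1.5), r² = 245/4 = 61.25.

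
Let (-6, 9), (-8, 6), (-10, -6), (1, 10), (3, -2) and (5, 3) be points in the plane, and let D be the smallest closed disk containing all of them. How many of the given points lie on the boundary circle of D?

2

The farthest pair is (-10, -6)–(1, 10) with squared distance 377. The circle on this segment as diameter has centre (-4.5, 2) and r² = 377/4 = 94.25.
Check (-6, 9): distance² to centre = 51.25 ≤ 94.25, so it lies inside.
All remaining points lie in this disk, and no smaller disk contains both endpoints, so this is the minimum enclosing circle.
The points at distance exactly r from the centre are (-10, -6), (1, 10) — 2 points.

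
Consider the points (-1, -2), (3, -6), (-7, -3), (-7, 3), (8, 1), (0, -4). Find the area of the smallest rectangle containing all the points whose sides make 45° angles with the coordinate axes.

180.5

In coordinates u = x + y, v = x − y the rectangle is axis-aligned; the map (x,y)→(u,v) scales areas by 2.
u-values: -3, -3, -10, -4, 9, -4; range = 9 − (-10) = 19.
v-values: 1, 9, -4, -10, 7, 4; range = 9 − (-10) = 19.
Area = (19 × 19) / 2 = 180.5.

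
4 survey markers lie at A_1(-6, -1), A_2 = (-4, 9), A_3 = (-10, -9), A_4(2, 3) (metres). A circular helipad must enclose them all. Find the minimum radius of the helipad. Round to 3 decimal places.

9.487

The minimum enclosing circle of a finite set is fixed by two of the points (as a diameter) or three (as a circumcircle).
The farthest pair is A_2–A_3 with squared distance 360. The circle on this segment as diameter has centre (-7, 0) and r² = 360/4 = 90.
Check A_1: distance² to centre = 2 ≤ 90, so it lies inside.
All remaining points lie in this disk, and no smaller disk contains both endpoints, so this is the minimum enclosing circle.
r = √90 ≈ 9.487.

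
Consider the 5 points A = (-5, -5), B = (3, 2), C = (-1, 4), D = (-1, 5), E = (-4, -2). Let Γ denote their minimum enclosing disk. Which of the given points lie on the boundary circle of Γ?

The minimum enclosing circle is determined by three boundary points: A, B, D.
Their circumcentre is (-101/52, -11/26) with r² = 81925/2704.
The farthest remaining point C is at distance² 55301/2704 ≤ 81925/2704.
The points at distance exactly r from the centre are A, B, D — 3 points.

A, B, D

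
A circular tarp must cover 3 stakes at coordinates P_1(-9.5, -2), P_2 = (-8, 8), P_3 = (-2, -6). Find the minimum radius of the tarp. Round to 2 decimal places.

Side lengths²: P_1P_2² = 102.25, P_1P_3² = 72.25, P_2P_3² = 232.
Since P_2P_3² = 232 ≥ 102.25 + 72.25 = 174.5, the angle opposite P_2P_3 is not acute, so the smallest enclosing circle has P_2P_3 as diameter.
Centre = midpoint of P_2P_3 = (-5, 1), r² = 232/4 = 58.
r = √58 ≈ 7.62.

7.62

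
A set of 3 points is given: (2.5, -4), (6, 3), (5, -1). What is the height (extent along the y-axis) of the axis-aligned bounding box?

7

max y = 3, min y = -4, so height = 7.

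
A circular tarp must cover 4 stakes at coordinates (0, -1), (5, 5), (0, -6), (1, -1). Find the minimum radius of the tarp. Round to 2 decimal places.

6.04

The minimum enclosing circle of a finite set is fixed by two of the points (as a diameter) or three (as a circumcircle).
The farthest pair is (5, 5)–(0, -6) with squared distance 146. The circle on this segment as diameter has centre (2.5, -0.5) and r² = 146/4 = 36.5.
Check (0, -1): distance² to centre = 6.5 ≤ 36.5, so it lies inside.
All remaining points lie in this disk, and no smaller disk contains both endpoints, so this is the minimum enclosing circle.
r = √(36.5) ≈ 6.04.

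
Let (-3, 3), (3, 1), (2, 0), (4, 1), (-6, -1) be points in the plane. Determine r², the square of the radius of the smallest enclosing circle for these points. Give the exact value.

A smallest enclosing disk is always determined by at most three of the input points on its boundary.
The farthest pair is (4, 1)–(-6, -1) with squared distance 104. The circle on this segment as diameter has centre (-1, 0) and r² = 104/4 = 26.
Check (-3, 3): distance² to centre = 13 ≤ 26, so it lies inside.
All remaining points lie in this disk, and no smaller disk contains both endpoints, so this is the minimum enclosing circle.

26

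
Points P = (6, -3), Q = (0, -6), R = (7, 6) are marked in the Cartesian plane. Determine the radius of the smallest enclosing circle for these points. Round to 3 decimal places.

6.946

Side lengths²: PQ² = 45, PR² = 82, QR² = 193.
Since QR² = 193 ≥ 82 + 45 = 127, the angle opposite QR is not acute, so the smallest enclosing circle has QR as diameter.
Centre = midpoint of QR = (3.5, 0), r² = 193/4 = 48.25.
r = √(48.25) ≈ 6.946.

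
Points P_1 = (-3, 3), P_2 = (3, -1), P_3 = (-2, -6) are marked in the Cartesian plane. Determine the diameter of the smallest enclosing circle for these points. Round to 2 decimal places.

9.23

Side lengths²: P_1P_2² = 52, P_1P_3² = 82, P_2P_3² = 50.
Since P_1P_3² = 82 < 52 + 50 = 102, the triangle is acute, so the smallest enclosing circle is the circumcircle.
Circumcentre = (-1.6, -1.4), r² = 21.32.
Diameter = 2r = 2√(21.32) ≈ 9.23.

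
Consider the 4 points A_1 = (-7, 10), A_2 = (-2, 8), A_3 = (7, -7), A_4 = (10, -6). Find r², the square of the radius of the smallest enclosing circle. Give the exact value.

136.25

By Welzl's lemma the MEC is supported by two points (diametrically opposite) or three points (on a circumcircle).
The farthest pair is A_1–A_4 with squared distance 545. The circle on this segment as diameter has centre (1.5, 2) and r² = 545/4 = 136.25.
Check A_2: distance² to centre = 48.25 ≤ 136.25, so it lies inside.
All remaining points lie in this disk, and no smaller disk contains both endpoints, so this is the minimum enclosing circle.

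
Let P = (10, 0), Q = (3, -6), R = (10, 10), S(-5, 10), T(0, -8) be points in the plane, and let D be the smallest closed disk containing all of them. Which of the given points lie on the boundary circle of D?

The minimum enclosing circle of a finite set is fixed by two of the points (as a diameter) or three (as a circumcircle).
The minimum enclosing circle is determined by three boundary points: R, S, T.
Their circumcentre is (2.5, 43/18) with r² = 18497/162.
The farthest remaining point Q is at distance² 11441/162 ≤ 18497/162.
The points at distance exactly r from the centre are R, S, T — 3 points.

R, S, T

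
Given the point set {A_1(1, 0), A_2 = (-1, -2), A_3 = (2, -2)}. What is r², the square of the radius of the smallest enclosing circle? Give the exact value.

Side lengths²: A_1A_2² = 8, A_1A_3² = 5, A_2A_3² = 9.
Since A_2A_3² = 9 < 8 + 5 = 13, the triangle is acute, so the smallest enclosing circle is the circumcircle.
Circumcentre = (0.5, -1.5), r² = 2.5.

2.5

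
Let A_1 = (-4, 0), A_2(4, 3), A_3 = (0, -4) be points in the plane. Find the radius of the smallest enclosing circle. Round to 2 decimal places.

4.43

Side lengths²: A_1A_2² = 73, A_1A_3² = 32, A_2A_3² = 65.
Since A_1A_2² = 73 < 65 + 32 = 97, the triangle is acute, so the smallest enclosing circle is the circumcircle.
Circumcentre = (9/22, 9/22), r² = 4745/242.
r = √(4745/242) ≈ 4.43.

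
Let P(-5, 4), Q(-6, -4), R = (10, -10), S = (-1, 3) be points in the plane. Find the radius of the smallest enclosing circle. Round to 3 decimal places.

10.259

The minimum enclosing circle of a finite set is fixed by two of the points (as a diameter) or three (as a circumcircle).
The farthest pair is P–R with squared distance 421. The circle on this segment as diameter has centre (2.5, -3) and r² = 421/4 = 105.25.
Check Q: distance² to centre = 73.25 ≤ 105.25, so it lies inside.
All remaining points lie in this disk, and no smaller disk contains both endpoints, so this is the minimum enclosing circle.
r = √(105.25) ≈ 10.259.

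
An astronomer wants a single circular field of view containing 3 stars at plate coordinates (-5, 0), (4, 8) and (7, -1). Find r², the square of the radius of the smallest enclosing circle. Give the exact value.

4205/98

Call the three points A, B, C in the order given.
Side lengths²: AB² = 145, AC² = 145, BC² = 90.
Since AC² = 145 < 145 + 90 = 235, the triangle is acute, so the smallest enclosing circle is the circumcircle.
Circumcentre = (17/14, 29/14), r² = 4205/98.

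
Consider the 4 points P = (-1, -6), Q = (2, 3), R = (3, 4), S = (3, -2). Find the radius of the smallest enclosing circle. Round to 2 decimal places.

5.39

A smallest enclosing disk is always determined by at most three of the input points on its boundary.
The farthest pair is P–R with squared distance 116. The circle on this segment as diameter has centre (1, -1) and r² = 116/4 = 29.
Check Q: distance² to centre = 17 ≤ 29, so it lies inside.
All remaining points lie in this disk, and no smaller disk contains both endpoints, so this is the minimum enclosing circle.
r = √29 ≈ 5.39.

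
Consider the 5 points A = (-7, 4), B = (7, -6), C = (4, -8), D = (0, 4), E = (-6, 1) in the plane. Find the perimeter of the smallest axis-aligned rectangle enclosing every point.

Width = max x − min x = 7 − (-7) = 14.
Height = max y − min y = 4 − (-8) = 12.
Perimeter = 2(14 + 12) = 52.

52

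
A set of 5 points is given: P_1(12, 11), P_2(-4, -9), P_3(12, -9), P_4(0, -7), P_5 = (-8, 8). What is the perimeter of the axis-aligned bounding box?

80

Width = max x − min x = 12 − (-8) = 20.
Height = max y − min y = 11 − (-9) = 20.
Perimeter = 2(20 + 20) = 80.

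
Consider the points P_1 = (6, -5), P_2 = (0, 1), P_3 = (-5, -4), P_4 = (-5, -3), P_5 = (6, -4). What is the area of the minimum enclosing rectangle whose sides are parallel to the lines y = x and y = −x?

In coordinates u = x + y, v = x − y the rectangle is axis-aligned; the map (x,y)→(u,v) scales areas by 2.
u-values: 1, 1, -9, -8, 2; range = 2 − (-9) = 11.
v-values: 11, -1, -1, -2, 10; range = 11 − (-2) = 13.
Area = (11 × 13) / 2 = 71.5.

71.5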